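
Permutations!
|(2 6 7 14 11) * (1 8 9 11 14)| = 7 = |(14)(1 8 9 11 2 6 7)|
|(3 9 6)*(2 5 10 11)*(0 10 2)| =6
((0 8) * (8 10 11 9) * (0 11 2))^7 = (0 10 2)(8 11 9)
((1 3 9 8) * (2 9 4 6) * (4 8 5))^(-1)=(1 8 3)(2 6 4 5 9)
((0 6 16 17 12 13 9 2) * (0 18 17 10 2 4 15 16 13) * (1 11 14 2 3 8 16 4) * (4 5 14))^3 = ((0 6 13 9 1 11 4 15 5 14 2 18 17 12)(3 8 16 10))^3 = (0 9 4 14 17 6 1 15 2 12 13 11 5 18)(3 10 16 8)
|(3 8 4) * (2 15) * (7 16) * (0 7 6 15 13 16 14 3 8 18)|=|(0 7 14 3 18)(2 13 16 6 15)(4 8)|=10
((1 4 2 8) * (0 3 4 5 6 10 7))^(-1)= (0 7 10 6 5 1 8 2 4 3)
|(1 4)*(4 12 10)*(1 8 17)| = |(1 12 10 4 8 17)| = 6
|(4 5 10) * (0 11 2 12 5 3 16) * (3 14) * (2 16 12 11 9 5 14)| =24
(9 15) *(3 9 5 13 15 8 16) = (3 9 8 16)(5 13 15) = [0, 1, 2, 9, 4, 13, 6, 7, 16, 8, 10, 11, 12, 15, 14, 5, 3]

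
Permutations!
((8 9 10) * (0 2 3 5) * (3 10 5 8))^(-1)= (0 5 9 8 3 10 2)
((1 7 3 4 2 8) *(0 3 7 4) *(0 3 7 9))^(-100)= ((0 7 9)(1 4 2 8))^(-100)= (0 9 7)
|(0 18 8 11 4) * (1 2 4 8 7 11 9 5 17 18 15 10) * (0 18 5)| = 22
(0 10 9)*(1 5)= [10, 5, 2, 3, 4, 1, 6, 7, 8, 0, 9]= (0 10 9)(1 5)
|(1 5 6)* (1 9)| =|(1 5 6 9)| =4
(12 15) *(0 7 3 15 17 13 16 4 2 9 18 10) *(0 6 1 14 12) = (0 7 3 15)(1 14 12 17 13 16 4 2 9 18 10 6) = [7, 14, 9, 15, 2, 5, 1, 3, 8, 18, 6, 11, 17, 16, 12, 0, 4, 13, 10]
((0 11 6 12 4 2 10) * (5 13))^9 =(0 6 4 10 11 12 2)(5 13)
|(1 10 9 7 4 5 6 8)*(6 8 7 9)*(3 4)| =8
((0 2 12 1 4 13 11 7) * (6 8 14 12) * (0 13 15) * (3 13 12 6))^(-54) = ((0 2 3 13 11 7 12 1 4 15)(6 8 14))^(-54) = (0 12 3 4 11)(1 13 15 7 2)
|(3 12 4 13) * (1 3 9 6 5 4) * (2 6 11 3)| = |(1 2 6 5 4 13 9 11 3 12)| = 10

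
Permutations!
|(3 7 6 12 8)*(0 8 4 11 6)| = 4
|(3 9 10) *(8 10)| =4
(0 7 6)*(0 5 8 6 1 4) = (0 7 1 4)(5 8 6) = [7, 4, 2, 3, 0, 8, 5, 1, 6]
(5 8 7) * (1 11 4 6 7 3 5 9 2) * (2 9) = [0, 11, 1, 5, 6, 8, 7, 2, 3, 9, 10, 4] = (1 11 4 6 7 2)(3 5 8)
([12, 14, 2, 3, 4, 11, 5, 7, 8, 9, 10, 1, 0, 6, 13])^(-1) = [12, 11, 2, 3, 4, 6, 13, 7, 8, 9, 10, 5, 0, 14, 1]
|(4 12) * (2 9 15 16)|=|(2 9 15 16)(4 12)|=4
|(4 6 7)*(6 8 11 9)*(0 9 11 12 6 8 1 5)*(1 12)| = |(0 9 8 1 5)(4 12 6 7)| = 20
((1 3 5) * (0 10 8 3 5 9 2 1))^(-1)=(0 5 1 2 9 3 8 10)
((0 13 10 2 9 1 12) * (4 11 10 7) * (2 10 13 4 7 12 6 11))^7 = ((0 4 2 9 1 6 11 13 12))^7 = (0 13 6 9 4 12 11 1 2)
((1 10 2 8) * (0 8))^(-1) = ((0 8 1 10 2))^(-1) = (0 2 10 1 8)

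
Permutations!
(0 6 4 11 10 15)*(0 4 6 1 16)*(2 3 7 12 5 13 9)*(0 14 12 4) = (0 1 16 14 12 5 13 9 2 3 7 4 11 10 15) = [1, 16, 3, 7, 11, 13, 6, 4, 8, 2, 15, 10, 5, 9, 12, 0, 14]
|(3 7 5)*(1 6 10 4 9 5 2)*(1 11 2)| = |(1 6 10 4 9 5 3 7)(2 11)| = 8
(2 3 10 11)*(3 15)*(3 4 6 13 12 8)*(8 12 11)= (2 15 4 6 13 11)(3 10 8)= [0, 1, 15, 10, 6, 5, 13, 7, 3, 9, 8, 2, 12, 11, 14, 4]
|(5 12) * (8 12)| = 3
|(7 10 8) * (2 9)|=|(2 9)(7 10 8)|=6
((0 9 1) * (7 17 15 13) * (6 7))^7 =((0 9 1)(6 7 17 15 13))^7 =(0 9 1)(6 17 13 7 15)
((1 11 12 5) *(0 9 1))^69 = (0 11)(1 5)(9 12)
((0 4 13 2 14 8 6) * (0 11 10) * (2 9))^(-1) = (0 10 11 6 8 14 2 9 13 4) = ((0 4 13 9 2 14 8 6 11 10))^(-1)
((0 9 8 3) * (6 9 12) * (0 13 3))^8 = ((0 12 6 9 8)(3 13))^8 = (13)(0 9 12 8 6)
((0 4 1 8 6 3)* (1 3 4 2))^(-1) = ((0 2 1 8 6 4 3))^(-1) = (0 3 4 6 8 1 2)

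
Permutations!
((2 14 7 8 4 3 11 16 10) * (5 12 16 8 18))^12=(2 5)(7 16)(10 18)(12 14)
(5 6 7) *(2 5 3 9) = (2 5 6 7 3 9) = [0, 1, 5, 9, 4, 6, 7, 3, 8, 2]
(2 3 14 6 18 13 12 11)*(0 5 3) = (0 5 3 14 6 18 13 12 11 2) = [5, 1, 0, 14, 4, 3, 18, 7, 8, 9, 10, 2, 11, 12, 6, 15, 16, 17, 13]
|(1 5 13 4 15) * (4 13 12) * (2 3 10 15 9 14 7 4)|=|(1 5 12 2 3 10 15)(4 9 14 7)|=28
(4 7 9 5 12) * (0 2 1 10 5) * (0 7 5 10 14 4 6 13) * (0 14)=(0 2 1)(4 5 12 6 13 14)(7 9)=[2, 0, 1, 3, 5, 12, 13, 9, 8, 7, 10, 11, 6, 14, 4]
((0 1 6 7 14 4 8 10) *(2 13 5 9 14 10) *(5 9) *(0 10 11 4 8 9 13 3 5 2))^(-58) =((0 1 6 7 11 4 9 14 8)(2 3 5))^(-58) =(0 4 1 9 6 14 7 8 11)(2 5 3)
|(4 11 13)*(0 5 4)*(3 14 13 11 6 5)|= 12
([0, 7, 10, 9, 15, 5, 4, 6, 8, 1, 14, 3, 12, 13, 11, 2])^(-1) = (1 9 3 11 14 10 2 15 4 6 7)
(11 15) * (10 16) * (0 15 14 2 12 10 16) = (16)(0 15 11 14 2 12 10) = [15, 1, 12, 3, 4, 5, 6, 7, 8, 9, 0, 14, 10, 13, 2, 11, 16]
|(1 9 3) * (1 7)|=4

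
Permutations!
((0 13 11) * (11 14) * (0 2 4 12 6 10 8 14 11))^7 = (0 10 4 13 8 12 11 14 6 2)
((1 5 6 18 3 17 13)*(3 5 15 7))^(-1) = ((1 15 7 3 17 13)(5 6 18))^(-1) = (1 13 17 3 7 15)(5 18 6)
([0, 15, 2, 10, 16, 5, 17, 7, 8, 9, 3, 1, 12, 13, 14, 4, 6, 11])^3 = (1 16 11 4 17 15 6)(3 10)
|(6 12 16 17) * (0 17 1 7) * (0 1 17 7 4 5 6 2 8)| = |(0 7 1 4 5 6 12 16 17 2 8)| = 11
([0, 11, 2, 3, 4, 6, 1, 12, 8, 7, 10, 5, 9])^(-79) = [0, 11, 2, 3, 4, 6, 1, 9, 8, 12, 10, 5, 7]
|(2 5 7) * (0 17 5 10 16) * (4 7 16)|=4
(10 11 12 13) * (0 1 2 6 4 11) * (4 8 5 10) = (0 1 2 6 8 5 10)(4 11 12 13) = [1, 2, 6, 3, 11, 10, 8, 7, 5, 9, 0, 12, 13, 4]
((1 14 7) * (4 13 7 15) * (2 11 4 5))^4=((1 14 15 5 2 11 4 13 7))^4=(1 2 7 5 13 15 4 14 11)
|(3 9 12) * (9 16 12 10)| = |(3 16 12)(9 10)| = 6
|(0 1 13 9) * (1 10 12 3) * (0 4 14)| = 9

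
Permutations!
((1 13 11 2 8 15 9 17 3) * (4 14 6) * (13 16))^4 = ((1 16 13 11 2 8 15 9 17 3)(4 14 6))^4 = (1 2 17 13 15)(3 11 9 16 8)(4 14 6)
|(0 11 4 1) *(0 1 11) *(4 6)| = |(4 11 6)| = 3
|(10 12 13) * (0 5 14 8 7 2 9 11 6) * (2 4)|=|(0 5 14 8 7 4 2 9 11 6)(10 12 13)|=30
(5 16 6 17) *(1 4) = (1 4)(5 16 6 17) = [0, 4, 2, 3, 1, 16, 17, 7, 8, 9, 10, 11, 12, 13, 14, 15, 6, 5]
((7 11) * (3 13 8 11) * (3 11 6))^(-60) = (13) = ((3 13 8 6)(7 11))^(-60)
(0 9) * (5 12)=(0 9)(5 12)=[9, 1, 2, 3, 4, 12, 6, 7, 8, 0, 10, 11, 5]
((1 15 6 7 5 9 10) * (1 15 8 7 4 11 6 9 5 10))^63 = ((1 8 7 10 15 9)(4 11 6))^63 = (1 10)(7 9)(8 15)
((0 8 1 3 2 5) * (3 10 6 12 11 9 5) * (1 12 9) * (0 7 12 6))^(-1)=((0 8 6 9 5 7 12 11 1 10)(2 3))^(-1)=(0 10 1 11 12 7 5 9 6 8)(2 3)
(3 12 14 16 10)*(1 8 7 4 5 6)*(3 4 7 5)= [0, 8, 2, 12, 3, 6, 1, 7, 5, 9, 4, 11, 14, 13, 16, 15, 10]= (1 8 5 6)(3 12 14 16 10 4)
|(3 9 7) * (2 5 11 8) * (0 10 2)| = 6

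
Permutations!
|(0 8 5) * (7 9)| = 6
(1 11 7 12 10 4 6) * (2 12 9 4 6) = (1 11 7 9 4 2 12 10 6) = [0, 11, 12, 3, 2, 5, 1, 9, 8, 4, 6, 7, 10]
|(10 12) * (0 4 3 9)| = 4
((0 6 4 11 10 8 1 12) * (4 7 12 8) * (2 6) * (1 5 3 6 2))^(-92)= (0 3)(1 6)(4 11 10)(5 12)(7 8)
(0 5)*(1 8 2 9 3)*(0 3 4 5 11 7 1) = [11, 8, 9, 0, 5, 3, 6, 1, 2, 4, 10, 7] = (0 11 7 1 8 2 9 4 5 3)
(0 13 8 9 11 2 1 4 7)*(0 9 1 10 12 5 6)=(0 13 8 1 4 7 9 11 2 10 12 5 6)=[13, 4, 10, 3, 7, 6, 0, 9, 1, 11, 12, 2, 5, 8]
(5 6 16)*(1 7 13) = (1 7 13)(5 6 16) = [0, 7, 2, 3, 4, 6, 16, 13, 8, 9, 10, 11, 12, 1, 14, 15, 5]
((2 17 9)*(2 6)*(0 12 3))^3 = ((0 12 3)(2 17 9 6))^3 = (2 6 9 17)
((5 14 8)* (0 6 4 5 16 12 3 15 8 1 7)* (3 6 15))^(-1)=(0 7 1 14 5 4 6 12 16 8 15)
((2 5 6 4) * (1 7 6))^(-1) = (1 5 2 4 6 7)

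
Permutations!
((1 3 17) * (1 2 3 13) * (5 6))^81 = (17)(1 13)(5 6)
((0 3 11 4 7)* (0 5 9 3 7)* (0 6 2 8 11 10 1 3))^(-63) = ((0 7 5 9)(1 3 10)(2 8 11 4 6))^(-63) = (0 7 5 9)(2 11 6 8 4)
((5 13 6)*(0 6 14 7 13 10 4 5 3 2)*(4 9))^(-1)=((0 6 3 2)(4 5 10 9)(7 13 14))^(-1)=(0 2 3 6)(4 9 10 5)(7 14 13)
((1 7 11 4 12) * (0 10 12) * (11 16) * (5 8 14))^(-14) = (0 12 7 11)(1 16 4 10)(5 8 14)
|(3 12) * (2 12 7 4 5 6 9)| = 8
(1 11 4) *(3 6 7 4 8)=(1 11 8 3 6 7 4)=[0, 11, 2, 6, 1, 5, 7, 4, 3, 9, 10, 8]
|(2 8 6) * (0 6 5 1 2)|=4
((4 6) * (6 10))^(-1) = ((4 10 6))^(-1) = (4 6 10)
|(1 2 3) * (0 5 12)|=|(0 5 12)(1 2 3)|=3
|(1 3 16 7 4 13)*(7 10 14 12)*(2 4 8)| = |(1 3 16 10 14 12 7 8 2 4 13)| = 11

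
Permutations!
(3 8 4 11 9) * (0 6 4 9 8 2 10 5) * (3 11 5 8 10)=(0 6 4 5)(2 3)(8 9 11 10)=[6, 1, 3, 2, 5, 0, 4, 7, 9, 11, 8, 10]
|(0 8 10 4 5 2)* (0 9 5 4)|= |(0 8 10)(2 9 5)|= 3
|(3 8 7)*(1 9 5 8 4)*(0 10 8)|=9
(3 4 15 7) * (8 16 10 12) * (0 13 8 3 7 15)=(0 13 8 16 10 12 3 4)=[13, 1, 2, 4, 0, 5, 6, 7, 16, 9, 12, 11, 3, 8, 14, 15, 10]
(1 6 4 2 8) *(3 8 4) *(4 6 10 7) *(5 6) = (1 10 7 4 2 5 6 3 8) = [0, 10, 5, 8, 2, 6, 3, 4, 1, 9, 7]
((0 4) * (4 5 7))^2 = ((0 5 7 4))^2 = (0 7)(4 5)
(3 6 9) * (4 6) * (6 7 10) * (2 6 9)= (2 6)(3 4 7 10 9)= [0, 1, 6, 4, 7, 5, 2, 10, 8, 3, 9]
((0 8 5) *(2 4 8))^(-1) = (0 5 8 4 2)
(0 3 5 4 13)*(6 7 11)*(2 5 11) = [3, 1, 5, 11, 13, 4, 7, 2, 8, 9, 10, 6, 12, 0] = (0 3 11 6 7 2 5 4 13)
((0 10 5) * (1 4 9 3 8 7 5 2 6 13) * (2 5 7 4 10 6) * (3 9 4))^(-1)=(0 5 10 1 13 6)(3 8)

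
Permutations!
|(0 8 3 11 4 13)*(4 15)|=7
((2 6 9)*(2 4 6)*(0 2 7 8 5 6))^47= ((0 2 7 8 5 6 9 4))^47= (0 4 9 6 5 8 7 2)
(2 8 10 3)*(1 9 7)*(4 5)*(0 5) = (0 5 4)(1 9 7)(2 8 10 3) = [5, 9, 8, 2, 0, 4, 6, 1, 10, 7, 3]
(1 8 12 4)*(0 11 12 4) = (0 11 12)(1 8 4) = [11, 8, 2, 3, 1, 5, 6, 7, 4, 9, 10, 12, 0]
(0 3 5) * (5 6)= (0 3 6 5)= [3, 1, 2, 6, 4, 0, 5]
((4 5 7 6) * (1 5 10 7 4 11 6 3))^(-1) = (1 3 7 10 4 5)(6 11)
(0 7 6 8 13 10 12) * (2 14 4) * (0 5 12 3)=[7, 1, 14, 0, 2, 12, 8, 6, 13, 9, 3, 11, 5, 10, 4]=(0 7 6 8 13 10 3)(2 14 4)(5 12)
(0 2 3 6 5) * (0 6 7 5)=(0 2 3 7 5 6)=[2, 1, 3, 7, 4, 6, 0, 5]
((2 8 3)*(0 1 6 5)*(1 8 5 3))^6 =((0 8 1 6 3 2 5))^6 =(0 5 2 3 6 1 8)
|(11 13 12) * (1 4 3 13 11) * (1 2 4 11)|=|(1 11)(2 4 3 13 12)|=10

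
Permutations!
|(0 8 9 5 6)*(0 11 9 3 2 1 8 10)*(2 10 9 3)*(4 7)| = 42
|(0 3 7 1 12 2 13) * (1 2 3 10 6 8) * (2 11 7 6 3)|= 18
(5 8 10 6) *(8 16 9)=(5 16 9 8 10 6)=[0, 1, 2, 3, 4, 16, 5, 7, 10, 8, 6, 11, 12, 13, 14, 15, 9]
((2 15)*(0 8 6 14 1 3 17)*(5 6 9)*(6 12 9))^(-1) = ((0 8 6 14 1 3 17)(2 15)(5 12 9))^(-1) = (0 17 3 1 14 6 8)(2 15)(5 9 12)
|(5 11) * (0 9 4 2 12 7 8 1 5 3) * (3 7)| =30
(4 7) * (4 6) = (4 7 6) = [0, 1, 2, 3, 7, 5, 4, 6]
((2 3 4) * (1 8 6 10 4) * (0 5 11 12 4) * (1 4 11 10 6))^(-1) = (0 10 5)(1 8)(2 4 3)(11 12)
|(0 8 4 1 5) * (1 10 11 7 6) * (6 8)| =20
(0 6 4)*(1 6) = (0 1 6 4) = [1, 6, 2, 3, 0, 5, 4]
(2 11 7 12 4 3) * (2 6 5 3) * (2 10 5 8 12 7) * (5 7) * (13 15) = [0, 1, 11, 6, 10, 3, 8, 5, 12, 9, 7, 2, 4, 15, 14, 13] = (2 11)(3 6 8 12 4 10 7 5)(13 15)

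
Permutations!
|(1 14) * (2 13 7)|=6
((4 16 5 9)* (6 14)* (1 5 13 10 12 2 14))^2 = ((1 5 9 4 16 13 10 12 2 14 6))^2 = (1 9 16 10 2 6 5 4 13 12 14)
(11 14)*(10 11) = (10 11 14) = [0, 1, 2, 3, 4, 5, 6, 7, 8, 9, 11, 14, 12, 13, 10]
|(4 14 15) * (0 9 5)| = 3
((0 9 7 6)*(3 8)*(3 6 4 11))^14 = ((0 9 7 4 11 3 8 6))^14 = (0 8 11 7)(3 4 9 6)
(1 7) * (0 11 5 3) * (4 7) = [11, 4, 2, 0, 7, 3, 6, 1, 8, 9, 10, 5] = (0 11 5 3)(1 4 7)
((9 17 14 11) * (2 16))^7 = (2 16)(9 11 14 17)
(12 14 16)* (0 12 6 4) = (0 12 14 16 6 4) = [12, 1, 2, 3, 0, 5, 4, 7, 8, 9, 10, 11, 14, 13, 16, 15, 6]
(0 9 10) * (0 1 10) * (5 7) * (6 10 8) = (0 9)(1 8 6 10)(5 7) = [9, 8, 2, 3, 4, 7, 10, 5, 6, 0, 1]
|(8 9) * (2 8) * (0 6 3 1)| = 12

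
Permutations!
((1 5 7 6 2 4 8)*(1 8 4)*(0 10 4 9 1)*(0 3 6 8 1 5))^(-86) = ((0 10 4 9 5 7 8 1)(2 3 6))^(-86) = (0 4 5 8)(1 10 9 7)(2 3 6)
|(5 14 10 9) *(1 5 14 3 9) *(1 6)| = 7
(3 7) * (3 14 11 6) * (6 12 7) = [0, 1, 2, 6, 4, 5, 3, 14, 8, 9, 10, 12, 7, 13, 11] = (3 6)(7 14 11 12)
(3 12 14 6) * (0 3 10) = (0 3 12 14 6 10) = [3, 1, 2, 12, 4, 5, 10, 7, 8, 9, 0, 11, 14, 13, 6]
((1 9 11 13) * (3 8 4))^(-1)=((1 9 11 13)(3 8 4))^(-1)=(1 13 11 9)(3 4 8)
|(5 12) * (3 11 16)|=6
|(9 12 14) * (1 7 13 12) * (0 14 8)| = 8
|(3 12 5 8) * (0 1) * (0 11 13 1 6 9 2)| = |(0 6 9 2)(1 11 13)(3 12 5 8)| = 12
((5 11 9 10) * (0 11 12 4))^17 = (0 10 4 9 12 11 5)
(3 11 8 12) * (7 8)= (3 11 7 8 12)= [0, 1, 2, 11, 4, 5, 6, 8, 12, 9, 10, 7, 3]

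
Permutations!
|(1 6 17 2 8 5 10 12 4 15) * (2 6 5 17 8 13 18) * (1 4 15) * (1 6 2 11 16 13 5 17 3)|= 44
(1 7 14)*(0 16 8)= [16, 7, 2, 3, 4, 5, 6, 14, 0, 9, 10, 11, 12, 13, 1, 15, 8]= (0 16 8)(1 7 14)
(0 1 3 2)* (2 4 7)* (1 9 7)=(0 9 7 2)(1 3 4)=[9, 3, 0, 4, 1, 5, 6, 2, 8, 7]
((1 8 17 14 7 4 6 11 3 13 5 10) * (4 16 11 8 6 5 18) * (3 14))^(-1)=((1 6 8 17 3 13 18 4 5 10)(7 16 11 14))^(-1)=(1 10 5 4 18 13 3 17 8 6)(7 14 11 16)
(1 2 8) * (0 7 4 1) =[7, 2, 8, 3, 1, 5, 6, 4, 0] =(0 7 4 1 2 8)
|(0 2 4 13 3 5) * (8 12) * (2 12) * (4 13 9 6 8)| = 10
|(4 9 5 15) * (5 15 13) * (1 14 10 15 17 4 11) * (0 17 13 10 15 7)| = |(0 17 4 9 13 5 10 7)(1 14 15 11)| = 8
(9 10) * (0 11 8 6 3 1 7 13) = [11, 7, 2, 1, 4, 5, 3, 13, 6, 10, 9, 8, 12, 0] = (0 11 8 6 3 1 7 13)(9 10)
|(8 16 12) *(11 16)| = 4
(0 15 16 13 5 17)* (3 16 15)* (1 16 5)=[3, 16, 2, 5, 4, 17, 6, 7, 8, 9, 10, 11, 12, 1, 14, 15, 13, 0]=(0 3 5 17)(1 16 13)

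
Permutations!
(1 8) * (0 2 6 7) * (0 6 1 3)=[2, 8, 1, 0, 4, 5, 7, 6, 3]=(0 2 1 8 3)(6 7)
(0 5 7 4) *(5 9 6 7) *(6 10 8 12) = (0 9 10 8 12 6 7 4) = [9, 1, 2, 3, 0, 5, 7, 4, 12, 10, 8, 11, 6]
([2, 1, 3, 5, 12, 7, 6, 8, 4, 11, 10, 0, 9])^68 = [9, 1, 11, 0, 7, 2, 6, 3, 5, 4, 10, 12, 8]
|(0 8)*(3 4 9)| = 6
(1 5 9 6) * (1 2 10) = (1 5 9 6 2 10) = [0, 5, 10, 3, 4, 9, 2, 7, 8, 6, 1]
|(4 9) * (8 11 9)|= 4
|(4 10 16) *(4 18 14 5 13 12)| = 8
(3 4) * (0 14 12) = (0 14 12)(3 4) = [14, 1, 2, 4, 3, 5, 6, 7, 8, 9, 10, 11, 0, 13, 12]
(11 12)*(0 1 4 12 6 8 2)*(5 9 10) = (0 1 4 12 11 6 8 2)(5 9 10) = [1, 4, 0, 3, 12, 9, 8, 7, 2, 10, 5, 6, 11]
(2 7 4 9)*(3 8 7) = (2 3 8 7 4 9) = [0, 1, 3, 8, 9, 5, 6, 4, 7, 2]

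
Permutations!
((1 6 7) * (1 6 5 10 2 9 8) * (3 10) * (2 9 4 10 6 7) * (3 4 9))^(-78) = (1 10 2)(3 9 5)(4 6 8)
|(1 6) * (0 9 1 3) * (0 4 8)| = 7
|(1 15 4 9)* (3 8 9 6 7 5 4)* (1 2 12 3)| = 20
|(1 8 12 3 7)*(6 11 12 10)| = |(1 8 10 6 11 12 3 7)| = 8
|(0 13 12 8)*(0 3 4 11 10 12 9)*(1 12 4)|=|(0 13 9)(1 12 8 3)(4 11 10)|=12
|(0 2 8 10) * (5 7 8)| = 6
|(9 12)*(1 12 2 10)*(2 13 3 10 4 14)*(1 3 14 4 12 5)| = |(1 5)(2 12 9 13 14)(3 10)| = 10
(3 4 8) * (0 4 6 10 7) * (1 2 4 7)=(0 7)(1 2 4 8 3 6 10)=[7, 2, 4, 6, 8, 5, 10, 0, 3, 9, 1]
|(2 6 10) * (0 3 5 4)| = 12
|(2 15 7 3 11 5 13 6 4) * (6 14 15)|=|(2 6 4)(3 11 5 13 14 15 7)|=21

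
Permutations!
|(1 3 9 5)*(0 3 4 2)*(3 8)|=|(0 8 3 9 5 1 4 2)|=8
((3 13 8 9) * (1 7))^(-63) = (1 7)(3 13 8 9)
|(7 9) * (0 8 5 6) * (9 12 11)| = |(0 8 5 6)(7 12 11 9)| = 4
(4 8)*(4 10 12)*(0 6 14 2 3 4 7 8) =(0 6 14 2 3 4)(7 8 10 12) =[6, 1, 3, 4, 0, 5, 14, 8, 10, 9, 12, 11, 7, 13, 2]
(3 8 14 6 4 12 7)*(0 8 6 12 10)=(0 8 14 12 7 3 6 4 10)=[8, 1, 2, 6, 10, 5, 4, 3, 14, 9, 0, 11, 7, 13, 12]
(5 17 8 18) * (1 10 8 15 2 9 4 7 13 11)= (1 10 8 18 5 17 15 2 9 4 7 13 11)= [0, 10, 9, 3, 7, 17, 6, 13, 18, 4, 8, 1, 12, 11, 14, 2, 16, 15, 5]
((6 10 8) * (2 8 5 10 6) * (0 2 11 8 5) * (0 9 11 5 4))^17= ((0 2 4)(5 10 9 11 8))^17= (0 4 2)(5 9 8 10 11)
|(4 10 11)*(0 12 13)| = |(0 12 13)(4 10 11)| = 3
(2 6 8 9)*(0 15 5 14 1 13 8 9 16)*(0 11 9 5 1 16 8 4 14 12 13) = (0 15 1)(2 6 5 12 13 4 14 16 11 9) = [15, 0, 6, 3, 14, 12, 5, 7, 8, 2, 10, 9, 13, 4, 16, 1, 11]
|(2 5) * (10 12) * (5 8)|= 6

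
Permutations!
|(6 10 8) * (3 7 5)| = 3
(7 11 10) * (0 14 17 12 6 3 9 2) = [14, 1, 0, 9, 4, 5, 3, 11, 8, 2, 7, 10, 6, 13, 17, 15, 16, 12] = (0 14 17 12 6 3 9 2)(7 11 10)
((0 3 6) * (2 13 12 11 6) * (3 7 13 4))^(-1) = (0 6 11 12 13 7)(2 3 4)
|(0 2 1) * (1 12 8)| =|(0 2 12 8 1)| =5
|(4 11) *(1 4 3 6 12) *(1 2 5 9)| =9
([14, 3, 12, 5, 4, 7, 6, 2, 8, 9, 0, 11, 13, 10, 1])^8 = (0 13 2 5 1)(3 14 10 12 7)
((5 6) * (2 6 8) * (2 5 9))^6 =((2 6 9)(5 8))^6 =(9)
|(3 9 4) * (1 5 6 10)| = 12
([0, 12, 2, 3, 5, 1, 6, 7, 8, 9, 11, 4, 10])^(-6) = [0, 1, 2, 3, 4, 5, 6, 7, 8, 9, 10, 11, 12]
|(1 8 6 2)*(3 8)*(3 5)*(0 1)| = 7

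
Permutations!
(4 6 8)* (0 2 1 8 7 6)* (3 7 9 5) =(0 2 1 8 4)(3 7 6 9 5) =[2, 8, 1, 7, 0, 3, 9, 6, 4, 5]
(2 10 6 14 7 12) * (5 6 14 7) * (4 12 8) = (2 10 14 5 6 7 8 4 12) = [0, 1, 10, 3, 12, 6, 7, 8, 4, 9, 14, 11, 2, 13, 5]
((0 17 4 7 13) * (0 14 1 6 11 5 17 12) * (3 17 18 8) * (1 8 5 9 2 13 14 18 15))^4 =(1 2 15 9 5 11 18 6 13)(3 14 4)(7 17 8)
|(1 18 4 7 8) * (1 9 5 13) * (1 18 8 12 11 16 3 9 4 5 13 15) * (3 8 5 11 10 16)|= |(1 5 15)(3 9 13 18 11)(4 7 12 10 16 8)|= 30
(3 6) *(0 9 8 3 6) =[9, 1, 2, 0, 4, 5, 6, 7, 3, 8] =(0 9 8 3)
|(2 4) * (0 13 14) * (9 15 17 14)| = |(0 13 9 15 17 14)(2 4)| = 6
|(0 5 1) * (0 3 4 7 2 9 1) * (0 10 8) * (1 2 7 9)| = 20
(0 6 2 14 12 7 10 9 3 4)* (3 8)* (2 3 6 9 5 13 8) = (0 9 2 14 12 7 10 5 13 8 6 3 4) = [9, 1, 14, 4, 0, 13, 3, 10, 6, 2, 5, 11, 7, 8, 12]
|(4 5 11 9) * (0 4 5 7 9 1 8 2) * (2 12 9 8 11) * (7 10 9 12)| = 6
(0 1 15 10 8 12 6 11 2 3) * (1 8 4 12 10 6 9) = [8, 15, 3, 0, 12, 5, 11, 7, 10, 1, 4, 2, 9, 13, 14, 6] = (0 8 10 4 12 9 1 15 6 11 2 3)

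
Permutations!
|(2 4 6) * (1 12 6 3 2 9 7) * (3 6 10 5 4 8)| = |(1 12 10 5 4 6 9 7)(2 8 3)| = 24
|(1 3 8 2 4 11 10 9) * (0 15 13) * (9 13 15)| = 10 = |(15)(0 9 1 3 8 2 4 11 10 13)|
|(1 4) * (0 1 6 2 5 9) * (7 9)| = 8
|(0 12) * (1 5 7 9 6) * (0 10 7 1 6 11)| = |(0 12 10 7 9 11)(1 5)| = 6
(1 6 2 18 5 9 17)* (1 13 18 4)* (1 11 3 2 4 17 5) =(1 6 4 11 3 2 17 13 18)(5 9) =[0, 6, 17, 2, 11, 9, 4, 7, 8, 5, 10, 3, 12, 18, 14, 15, 16, 13, 1]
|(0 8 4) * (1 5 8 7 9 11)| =|(0 7 9 11 1 5 8 4)| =8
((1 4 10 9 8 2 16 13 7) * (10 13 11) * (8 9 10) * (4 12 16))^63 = (16) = ((1 12 16 11 8 2 4 13 7))^63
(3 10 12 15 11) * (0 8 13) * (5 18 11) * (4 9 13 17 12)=(0 8 17 12 15 5 18 11 3 10 4 9 13)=[8, 1, 2, 10, 9, 18, 6, 7, 17, 13, 4, 3, 15, 0, 14, 5, 16, 12, 11]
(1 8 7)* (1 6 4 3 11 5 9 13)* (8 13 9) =(1 13)(3 11 5 8 7 6 4) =[0, 13, 2, 11, 3, 8, 4, 6, 7, 9, 10, 5, 12, 1]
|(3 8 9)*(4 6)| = |(3 8 9)(4 6)| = 6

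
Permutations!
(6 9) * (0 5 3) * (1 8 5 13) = (0 13 1 8 5 3)(6 9) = [13, 8, 2, 0, 4, 3, 9, 7, 5, 6, 10, 11, 12, 1]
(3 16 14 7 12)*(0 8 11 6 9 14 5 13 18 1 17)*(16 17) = (0 8 11 6 9 14 7 12 3 17)(1 16 5 13 18) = [8, 16, 2, 17, 4, 13, 9, 12, 11, 14, 10, 6, 3, 18, 7, 15, 5, 0, 1]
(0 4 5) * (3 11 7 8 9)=(0 4 5)(3 11 7 8 9)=[4, 1, 2, 11, 5, 0, 6, 8, 9, 3, 10, 7]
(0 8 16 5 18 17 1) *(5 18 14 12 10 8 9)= (0 9 5 14 12 10 8 16 18 17 1)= [9, 0, 2, 3, 4, 14, 6, 7, 16, 5, 8, 11, 10, 13, 12, 15, 18, 1, 17]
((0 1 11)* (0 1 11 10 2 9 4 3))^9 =(0 11 1 10 2 9 4 3)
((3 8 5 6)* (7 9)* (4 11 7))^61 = ((3 8 5 6)(4 11 7 9))^61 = (3 8 5 6)(4 11 7 9)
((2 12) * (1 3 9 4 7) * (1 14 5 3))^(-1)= (2 12)(3 5 14 7 4 9)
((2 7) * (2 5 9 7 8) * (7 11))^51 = (2 8)(5 7 11 9)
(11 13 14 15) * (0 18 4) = (0 18 4)(11 13 14 15) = [18, 1, 2, 3, 0, 5, 6, 7, 8, 9, 10, 13, 12, 14, 15, 11, 16, 17, 4]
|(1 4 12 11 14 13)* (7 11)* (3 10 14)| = 9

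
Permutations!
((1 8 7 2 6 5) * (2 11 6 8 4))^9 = (1 4 2 8 7 11 6 5)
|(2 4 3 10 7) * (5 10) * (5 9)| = 7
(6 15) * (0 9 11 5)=[9, 1, 2, 3, 4, 0, 15, 7, 8, 11, 10, 5, 12, 13, 14, 6]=(0 9 11 5)(6 15)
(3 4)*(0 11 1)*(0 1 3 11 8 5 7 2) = [8, 1, 0, 4, 11, 7, 6, 2, 5, 9, 10, 3] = (0 8 5 7 2)(3 4 11)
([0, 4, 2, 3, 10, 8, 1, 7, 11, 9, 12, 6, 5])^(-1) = (1 6 11 8 5 12 10 4)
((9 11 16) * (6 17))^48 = (17)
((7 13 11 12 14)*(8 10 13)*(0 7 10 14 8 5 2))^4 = (8 11 10)(12 13 14)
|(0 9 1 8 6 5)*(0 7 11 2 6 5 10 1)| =|(0 9)(1 8 5 7 11 2 6 10)| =8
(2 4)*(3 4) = (2 3 4) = [0, 1, 3, 4, 2]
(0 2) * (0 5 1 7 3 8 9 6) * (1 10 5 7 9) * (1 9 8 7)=(0 2 1 8 9 6)(3 7)(5 10)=[2, 8, 1, 7, 4, 10, 0, 3, 9, 6, 5]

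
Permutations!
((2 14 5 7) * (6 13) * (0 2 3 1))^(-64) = ((0 2 14 5 7 3 1)(6 13))^(-64) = (0 1 3 7 5 14 2)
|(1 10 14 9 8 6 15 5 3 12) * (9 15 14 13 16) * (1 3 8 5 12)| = |(1 10 13 16 9 5 8 6 14 15 12 3)| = 12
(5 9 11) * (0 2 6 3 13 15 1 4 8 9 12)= (0 2 6 3 13 15 1 4 8 9 11 5 12)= [2, 4, 6, 13, 8, 12, 3, 7, 9, 11, 10, 5, 0, 15, 14, 1]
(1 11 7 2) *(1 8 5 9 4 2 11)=(2 8 5 9 4)(7 11)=[0, 1, 8, 3, 2, 9, 6, 11, 5, 4, 10, 7]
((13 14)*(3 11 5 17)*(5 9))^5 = ((3 11 9 5 17)(13 14))^5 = (17)(13 14)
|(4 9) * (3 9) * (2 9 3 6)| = |(2 9 4 6)| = 4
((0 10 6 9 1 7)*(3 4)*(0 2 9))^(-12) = (10)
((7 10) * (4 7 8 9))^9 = ((4 7 10 8 9))^9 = (4 9 8 10 7)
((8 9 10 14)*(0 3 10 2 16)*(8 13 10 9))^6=(0 3 9 2 16)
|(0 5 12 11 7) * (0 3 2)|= 7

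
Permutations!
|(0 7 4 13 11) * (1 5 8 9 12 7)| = 10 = |(0 1 5 8 9 12 7 4 13 11)|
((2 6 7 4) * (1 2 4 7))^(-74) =((7)(1 2 6))^(-74) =(7)(1 2 6)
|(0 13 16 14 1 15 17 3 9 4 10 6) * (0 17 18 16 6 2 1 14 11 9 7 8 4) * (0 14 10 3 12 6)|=|(0 13)(1 15 18 16 11 9 14 10 2)(3 7 8 4)(6 17 12)|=36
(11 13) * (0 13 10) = (0 13 11 10) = [13, 1, 2, 3, 4, 5, 6, 7, 8, 9, 0, 10, 12, 11]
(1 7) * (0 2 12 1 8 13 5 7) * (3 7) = (0 2 12 1)(3 7 8 13 5) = [2, 0, 12, 7, 4, 3, 6, 8, 13, 9, 10, 11, 1, 5]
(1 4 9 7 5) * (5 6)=[0, 4, 2, 3, 9, 1, 5, 6, 8, 7]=(1 4 9 7 6 5)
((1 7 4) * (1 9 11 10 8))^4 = (1 11 7 10 4 8 9)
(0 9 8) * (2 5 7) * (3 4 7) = (0 9 8)(2 5 3 4 7) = [9, 1, 5, 4, 7, 3, 6, 2, 0, 8]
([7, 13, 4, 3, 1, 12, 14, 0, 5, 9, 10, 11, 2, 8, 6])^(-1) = (0 7)(1 4 2 12 5 8 13)(6 14)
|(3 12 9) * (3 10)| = 4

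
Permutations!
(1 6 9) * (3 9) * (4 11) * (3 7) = (1 6 7 3 9)(4 11) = [0, 6, 2, 9, 11, 5, 7, 3, 8, 1, 10, 4]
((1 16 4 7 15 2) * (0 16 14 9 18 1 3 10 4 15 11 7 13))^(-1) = (0 13 4 10 3 2 15 16)(1 18 9 14)(7 11)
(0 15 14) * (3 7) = (0 15 14)(3 7) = [15, 1, 2, 7, 4, 5, 6, 3, 8, 9, 10, 11, 12, 13, 0, 14]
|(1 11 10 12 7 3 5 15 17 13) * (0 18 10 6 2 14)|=15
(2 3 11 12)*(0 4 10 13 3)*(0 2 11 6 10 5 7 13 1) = [4, 0, 2, 6, 5, 7, 10, 13, 8, 9, 1, 12, 11, 3] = (0 4 5 7 13 3 6 10 1)(11 12)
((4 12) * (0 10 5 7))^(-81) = ((0 10 5 7)(4 12))^(-81) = (0 7 5 10)(4 12)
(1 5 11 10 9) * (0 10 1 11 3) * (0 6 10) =(1 5 3 6 10 9 11) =[0, 5, 2, 6, 4, 3, 10, 7, 8, 11, 9, 1]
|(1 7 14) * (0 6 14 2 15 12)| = 8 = |(0 6 14 1 7 2 15 12)|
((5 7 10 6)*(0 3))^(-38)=(5 10)(6 7)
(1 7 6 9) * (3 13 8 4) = (1 7 6 9)(3 13 8 4) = [0, 7, 2, 13, 3, 5, 9, 6, 4, 1, 10, 11, 12, 8]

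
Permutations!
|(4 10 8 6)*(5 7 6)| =6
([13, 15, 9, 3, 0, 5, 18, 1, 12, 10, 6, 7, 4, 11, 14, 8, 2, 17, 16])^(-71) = (0 13 11 7 1 15 8 12 4)(2 9 10 6 18 16)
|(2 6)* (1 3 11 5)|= 4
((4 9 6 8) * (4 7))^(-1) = (4 7 8 6 9)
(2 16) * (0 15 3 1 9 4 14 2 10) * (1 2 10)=[15, 9, 16, 2, 14, 5, 6, 7, 8, 4, 0, 11, 12, 13, 10, 3, 1]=(0 15 3 2 16 1 9 4 14 10)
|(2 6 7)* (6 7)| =|(2 7)| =2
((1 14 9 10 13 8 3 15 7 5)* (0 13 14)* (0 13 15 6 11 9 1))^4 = (15)(1 6 14 3 10 8 9 13 11)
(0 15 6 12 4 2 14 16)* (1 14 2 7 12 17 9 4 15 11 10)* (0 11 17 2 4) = [17, 14, 4, 3, 7, 5, 2, 12, 8, 0, 1, 10, 15, 13, 16, 6, 11, 9] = (0 17 9)(1 14 16 11 10)(2 4 7 12 15 6)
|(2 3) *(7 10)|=|(2 3)(7 10)|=2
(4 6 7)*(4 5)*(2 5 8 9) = [0, 1, 5, 3, 6, 4, 7, 8, 9, 2] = (2 5 4 6 7 8 9)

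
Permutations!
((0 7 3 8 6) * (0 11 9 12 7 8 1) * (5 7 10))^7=(0 5 11 1 10 6 3 12 8 7 9)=((0 8 6 11 9 12 10 5 7 3 1))^7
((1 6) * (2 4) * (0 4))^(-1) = ((0 4 2)(1 6))^(-1) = (0 2 4)(1 6)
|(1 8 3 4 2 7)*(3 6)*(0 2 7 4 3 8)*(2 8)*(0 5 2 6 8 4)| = 6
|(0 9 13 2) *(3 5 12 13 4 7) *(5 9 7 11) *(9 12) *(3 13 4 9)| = 20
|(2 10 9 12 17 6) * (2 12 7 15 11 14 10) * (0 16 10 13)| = 9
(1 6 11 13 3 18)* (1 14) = (1 6 11 13 3 18 14) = [0, 6, 2, 18, 4, 5, 11, 7, 8, 9, 10, 13, 12, 3, 1, 15, 16, 17, 14]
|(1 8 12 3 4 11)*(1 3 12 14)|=3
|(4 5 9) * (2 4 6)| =5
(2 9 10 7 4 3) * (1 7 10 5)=(10)(1 7 4 3 2 9 5)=[0, 7, 9, 2, 3, 1, 6, 4, 8, 5, 10]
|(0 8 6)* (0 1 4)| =5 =|(0 8 6 1 4)|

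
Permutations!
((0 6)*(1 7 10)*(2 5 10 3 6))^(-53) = ((0 2 5 10 1 7 3 6))^(-53) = (0 10 3 2 1 6 5 7)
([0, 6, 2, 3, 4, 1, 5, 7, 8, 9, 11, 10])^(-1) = (1 5 6)(10 11)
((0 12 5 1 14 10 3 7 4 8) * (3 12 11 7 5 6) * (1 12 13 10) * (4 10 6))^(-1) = ((0 11 7 10 13 6 3 5 12 4 8)(1 14))^(-1) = (0 8 4 12 5 3 6 13 10 7 11)(1 14)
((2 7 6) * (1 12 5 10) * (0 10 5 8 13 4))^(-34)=((0 10 1 12 8 13 4)(2 7 6))^(-34)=(0 10 1 12 8 13 4)(2 6 7)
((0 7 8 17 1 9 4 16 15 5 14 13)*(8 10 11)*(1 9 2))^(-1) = ((0 7 10 11 8 17 9 4 16 15 5 14 13)(1 2))^(-1) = (0 13 14 5 15 16 4 9 17 8 11 10 7)(1 2)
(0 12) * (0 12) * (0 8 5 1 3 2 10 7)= [8, 3, 10, 2, 4, 1, 6, 0, 5, 9, 7, 11, 12]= (12)(0 8 5 1 3 2 10 7)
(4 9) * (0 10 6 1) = (0 10 6 1)(4 9) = [10, 0, 2, 3, 9, 5, 1, 7, 8, 4, 6]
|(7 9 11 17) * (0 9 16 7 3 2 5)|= 14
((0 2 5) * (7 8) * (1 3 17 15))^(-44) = (17)(0 2 5) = ((0 2 5)(1 3 17 15)(7 8))^(-44)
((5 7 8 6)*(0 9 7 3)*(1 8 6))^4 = (0 5 7)(3 6 9)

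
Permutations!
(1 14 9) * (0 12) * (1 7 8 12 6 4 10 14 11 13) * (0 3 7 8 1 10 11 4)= (0 6)(1 4 11 13 10 14 9 8 12 3 7)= [6, 4, 2, 7, 11, 5, 0, 1, 12, 8, 14, 13, 3, 10, 9]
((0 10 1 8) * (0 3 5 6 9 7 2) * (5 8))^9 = ((0 10 1 5 6 9 7 2)(3 8))^9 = (0 10 1 5 6 9 7 2)(3 8)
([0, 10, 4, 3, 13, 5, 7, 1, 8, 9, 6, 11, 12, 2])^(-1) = [0, 7, 13, 3, 2, 5, 10, 6, 8, 9, 1, 11, 12, 4]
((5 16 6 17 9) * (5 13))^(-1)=(5 13 9 17 6 16)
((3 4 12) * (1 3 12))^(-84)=(12)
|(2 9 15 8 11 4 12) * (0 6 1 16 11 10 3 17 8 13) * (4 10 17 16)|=36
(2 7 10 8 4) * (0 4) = (0 4 2 7 10 8) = [4, 1, 7, 3, 2, 5, 6, 10, 0, 9, 8]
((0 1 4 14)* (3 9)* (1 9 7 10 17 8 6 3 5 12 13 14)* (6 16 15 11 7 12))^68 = ((0 9 5 6 3 12 13 14)(1 4)(7 10 17 8 16 15 11))^68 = (0 3)(5 13)(6 14)(7 15 8 10 11 16 17)(9 12)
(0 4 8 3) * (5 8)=[4, 1, 2, 0, 5, 8, 6, 7, 3]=(0 4 5 8 3)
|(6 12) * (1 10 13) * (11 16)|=|(1 10 13)(6 12)(11 16)|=6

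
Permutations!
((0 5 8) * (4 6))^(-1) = (0 8 5)(4 6)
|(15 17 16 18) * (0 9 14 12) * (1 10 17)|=|(0 9 14 12)(1 10 17 16 18 15)|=12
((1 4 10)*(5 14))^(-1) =(1 10 4)(5 14)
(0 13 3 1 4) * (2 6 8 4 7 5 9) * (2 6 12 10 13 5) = (0 5 9 6 8 4)(1 7 2 12 10 13 3) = [5, 7, 12, 1, 0, 9, 8, 2, 4, 6, 13, 11, 10, 3]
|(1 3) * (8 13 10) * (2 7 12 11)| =12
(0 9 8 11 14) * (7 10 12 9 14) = (0 14)(7 10 12 9 8 11) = [14, 1, 2, 3, 4, 5, 6, 10, 11, 8, 12, 7, 9, 13, 0]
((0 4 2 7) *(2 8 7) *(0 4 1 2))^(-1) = ((0 1 2)(4 8 7))^(-1) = (0 2 1)(4 7 8)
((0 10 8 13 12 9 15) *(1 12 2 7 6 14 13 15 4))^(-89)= ((0 10 8 15)(1 12 9 4)(2 7 6 14 13))^(-89)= (0 15 8 10)(1 4 9 12)(2 7 6 14 13)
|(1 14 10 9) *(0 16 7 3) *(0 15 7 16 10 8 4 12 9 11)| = 6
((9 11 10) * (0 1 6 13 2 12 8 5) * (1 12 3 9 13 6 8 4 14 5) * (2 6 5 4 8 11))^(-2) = ((0 12 8 1 11 10 13 6 5)(2 3 9)(4 14))^(-2) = (14)(0 6 10 1 12 5 13 11 8)(2 3 9)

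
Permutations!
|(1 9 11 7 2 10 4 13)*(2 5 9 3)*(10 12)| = |(1 3 2 12 10 4 13)(5 9 11 7)| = 28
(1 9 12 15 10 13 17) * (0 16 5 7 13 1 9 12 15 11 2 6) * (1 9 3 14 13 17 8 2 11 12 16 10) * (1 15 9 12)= [10, 16, 6, 14, 4, 7, 0, 17, 2, 9, 12, 11, 1, 8, 13, 15, 5, 3]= (0 10 12 1 16 5 7 17 3 14 13 8 2 6)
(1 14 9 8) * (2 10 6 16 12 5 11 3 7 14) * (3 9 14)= (1 2 10 6 16 12 5 11 9 8)(3 7)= [0, 2, 10, 7, 4, 11, 16, 3, 1, 8, 6, 9, 5, 13, 14, 15, 12]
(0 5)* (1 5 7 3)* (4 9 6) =(0 7 3 1 5)(4 9 6) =[7, 5, 2, 1, 9, 0, 4, 3, 8, 6]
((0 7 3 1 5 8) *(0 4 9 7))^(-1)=((1 5 8 4 9 7 3))^(-1)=(1 3 7 9 4 8 5)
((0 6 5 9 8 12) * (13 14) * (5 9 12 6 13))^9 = ((0 13 14 5 12)(6 9 8))^9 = (0 12 5 14 13)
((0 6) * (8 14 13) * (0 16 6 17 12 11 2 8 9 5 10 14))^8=(0 12 2)(5 13 10 9 14)(8 17 11)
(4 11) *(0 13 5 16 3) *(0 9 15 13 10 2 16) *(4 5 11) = (0 10 2 16 3 9 15 13 11 5) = [10, 1, 16, 9, 4, 0, 6, 7, 8, 15, 2, 5, 12, 11, 14, 13, 3]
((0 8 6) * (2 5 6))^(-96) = ((0 8 2 5 6))^(-96) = (0 6 5 2 8)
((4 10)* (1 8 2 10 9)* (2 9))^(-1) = ((1 8 9)(2 10 4))^(-1) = (1 9 8)(2 4 10)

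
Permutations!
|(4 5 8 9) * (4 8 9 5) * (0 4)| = |(0 4)(5 9 8)| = 6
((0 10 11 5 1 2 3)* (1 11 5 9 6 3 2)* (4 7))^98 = ((0 10 5 11 9 6 3)(4 7))^98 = (11)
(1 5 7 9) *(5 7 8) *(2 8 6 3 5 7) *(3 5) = (1 2 8 7 9)(5 6) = [0, 2, 8, 3, 4, 6, 5, 9, 7, 1]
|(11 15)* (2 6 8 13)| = 4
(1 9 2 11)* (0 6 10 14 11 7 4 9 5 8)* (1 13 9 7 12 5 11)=(0 6 10 14 1 11 13 9 2 12 5 8)(4 7)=[6, 11, 12, 3, 7, 8, 10, 4, 0, 2, 14, 13, 5, 9, 1]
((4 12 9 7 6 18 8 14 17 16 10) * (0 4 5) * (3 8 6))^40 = (18)(0 7 17)(3 16 4)(5 9 14)(8 10 12)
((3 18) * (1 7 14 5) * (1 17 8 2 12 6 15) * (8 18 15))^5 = ((1 7 14 5 17 18 3 15)(2 12 6 8))^5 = (1 18 14 15 17 7 3 5)(2 12 6 8)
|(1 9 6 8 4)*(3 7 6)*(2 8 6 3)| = 10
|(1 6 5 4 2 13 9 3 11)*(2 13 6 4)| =6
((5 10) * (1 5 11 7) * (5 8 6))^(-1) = (1 7 11 10 5 6 8)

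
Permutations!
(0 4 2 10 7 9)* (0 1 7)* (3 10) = (0 4 2 3 10)(1 7 9) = [4, 7, 3, 10, 2, 5, 6, 9, 8, 1, 0]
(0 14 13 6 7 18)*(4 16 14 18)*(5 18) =(0 5 18)(4 16 14 13 6 7) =[5, 1, 2, 3, 16, 18, 7, 4, 8, 9, 10, 11, 12, 6, 13, 15, 14, 17, 0]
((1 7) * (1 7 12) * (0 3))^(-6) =((0 3)(1 12))^(-6) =(12)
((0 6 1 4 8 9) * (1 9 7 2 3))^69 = (9)(1 7)(2 4)(3 8) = ((0 6 9)(1 4 8 7 2 3))^69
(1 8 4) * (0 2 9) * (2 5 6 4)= (0 5 6 4 1 8 2 9)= [5, 8, 9, 3, 1, 6, 4, 7, 2, 0]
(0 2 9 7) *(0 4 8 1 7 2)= (1 7 4 8)(2 9)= [0, 7, 9, 3, 8, 5, 6, 4, 1, 2]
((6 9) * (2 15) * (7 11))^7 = (2 15)(6 9)(7 11)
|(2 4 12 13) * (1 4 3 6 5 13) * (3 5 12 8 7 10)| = 24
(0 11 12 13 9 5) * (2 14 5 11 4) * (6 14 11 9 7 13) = [4, 1, 11, 3, 2, 0, 14, 13, 8, 9, 10, 12, 6, 7, 5] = (0 4 2 11 12 6 14 5)(7 13)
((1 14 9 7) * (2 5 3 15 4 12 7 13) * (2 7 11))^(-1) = (1 7 13 9 14)(2 11 12 4 15 3 5)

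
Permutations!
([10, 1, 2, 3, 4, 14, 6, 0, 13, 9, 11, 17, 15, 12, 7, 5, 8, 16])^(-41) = (0 12 11 5 16 7 13 10 15 17 14 8)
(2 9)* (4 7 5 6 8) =[0, 1, 9, 3, 7, 6, 8, 5, 4, 2] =(2 9)(4 7 5 6 8)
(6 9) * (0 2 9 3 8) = (0 2 9 6 3 8) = [2, 1, 9, 8, 4, 5, 3, 7, 0, 6]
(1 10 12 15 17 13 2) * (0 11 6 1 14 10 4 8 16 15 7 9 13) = (0 11 6 1 4 8 16 15 17)(2 14 10 12 7 9 13) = [11, 4, 14, 3, 8, 5, 1, 9, 16, 13, 12, 6, 7, 2, 10, 17, 15, 0]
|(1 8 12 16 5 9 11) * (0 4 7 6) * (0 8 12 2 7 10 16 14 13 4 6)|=|(0 6 8 2 7)(1 12 14 13 4 10 16 5 9 11)|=10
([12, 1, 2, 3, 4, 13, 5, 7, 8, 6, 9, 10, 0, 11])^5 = [12, 1, 2, 3, 4, 6, 9, 7, 8, 10, 11, 13, 0, 5]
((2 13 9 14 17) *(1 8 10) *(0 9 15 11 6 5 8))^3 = ((0 9 14 17 2 13 15 11 6 5 8 10 1))^3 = (0 17 15 5 1 14 13 6 10 9 2 11 8)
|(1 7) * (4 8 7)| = 4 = |(1 4 8 7)|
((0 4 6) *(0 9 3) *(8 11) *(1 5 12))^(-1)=((0 4 6 9 3)(1 5 12)(8 11))^(-1)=(0 3 9 6 4)(1 12 5)(8 11)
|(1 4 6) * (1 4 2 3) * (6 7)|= |(1 2 3)(4 7 6)|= 3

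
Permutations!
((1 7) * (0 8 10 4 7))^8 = (0 10 7)(1 8 4)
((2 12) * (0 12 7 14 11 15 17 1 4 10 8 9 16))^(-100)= (0 9 10 1 15 14 2)(4 17 11 7 12 16 8)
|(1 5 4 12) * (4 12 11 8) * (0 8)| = 12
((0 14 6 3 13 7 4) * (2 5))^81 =(0 13 14 7 6 4 3)(2 5)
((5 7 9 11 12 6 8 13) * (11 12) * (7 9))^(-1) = (5 13 8 6 12 9)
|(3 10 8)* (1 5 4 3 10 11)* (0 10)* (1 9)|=6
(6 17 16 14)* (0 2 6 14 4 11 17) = (0 2 6)(4 11 17 16) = [2, 1, 6, 3, 11, 5, 0, 7, 8, 9, 10, 17, 12, 13, 14, 15, 4, 16]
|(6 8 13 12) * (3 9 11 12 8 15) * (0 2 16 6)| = 18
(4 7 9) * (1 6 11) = (1 6 11)(4 7 9) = [0, 6, 2, 3, 7, 5, 11, 9, 8, 4, 10, 1]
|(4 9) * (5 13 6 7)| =|(4 9)(5 13 6 7)| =4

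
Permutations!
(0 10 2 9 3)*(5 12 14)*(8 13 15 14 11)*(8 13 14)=(0 10 2 9 3)(5 12 11 13 15 8 14)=[10, 1, 9, 0, 4, 12, 6, 7, 14, 3, 2, 13, 11, 15, 5, 8]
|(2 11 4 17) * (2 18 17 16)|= |(2 11 4 16)(17 18)|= 4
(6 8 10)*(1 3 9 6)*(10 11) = (1 3 9 6 8 11 10) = [0, 3, 2, 9, 4, 5, 8, 7, 11, 6, 1, 10]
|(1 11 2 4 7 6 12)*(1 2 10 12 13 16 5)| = 11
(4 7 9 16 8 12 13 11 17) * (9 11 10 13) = (4 7 11 17)(8 12 9 16)(10 13) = [0, 1, 2, 3, 7, 5, 6, 11, 12, 16, 13, 17, 9, 10, 14, 15, 8, 4]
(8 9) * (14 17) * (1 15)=(1 15)(8 9)(14 17)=[0, 15, 2, 3, 4, 5, 6, 7, 9, 8, 10, 11, 12, 13, 17, 1, 16, 14]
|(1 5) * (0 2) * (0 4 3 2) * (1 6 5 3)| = |(1 3 2 4)(5 6)| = 4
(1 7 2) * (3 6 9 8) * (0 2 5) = (0 2 1 7 5)(3 6 9 8) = [2, 7, 1, 6, 4, 0, 9, 5, 3, 8]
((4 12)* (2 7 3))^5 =(2 3 7)(4 12)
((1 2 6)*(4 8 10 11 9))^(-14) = (1 2 6)(4 8 10 11 9)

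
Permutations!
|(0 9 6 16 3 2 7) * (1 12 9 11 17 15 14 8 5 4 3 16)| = |(0 11 17 15 14 8 5 4 3 2 7)(1 12 9 6)| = 44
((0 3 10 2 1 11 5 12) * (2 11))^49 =(0 3 10 11 5 12)(1 2)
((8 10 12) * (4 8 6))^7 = (4 10 6 8 12)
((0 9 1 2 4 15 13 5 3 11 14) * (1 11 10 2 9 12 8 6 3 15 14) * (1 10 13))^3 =((0 12 8 6 3 13 5 15 1 9 11 10 2 4 14))^3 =(0 6 5 9 2)(1 10 14 8 13)(3 15 11 4 12)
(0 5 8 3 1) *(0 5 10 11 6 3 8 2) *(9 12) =[10, 5, 0, 1, 4, 2, 3, 7, 8, 12, 11, 6, 9] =(0 10 11 6 3 1 5 2)(9 12)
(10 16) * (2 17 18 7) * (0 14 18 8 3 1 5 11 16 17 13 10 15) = (0 14 18 7 2 13 10 17 8 3 1 5 11 16 15) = [14, 5, 13, 1, 4, 11, 6, 2, 3, 9, 17, 16, 12, 10, 18, 0, 15, 8, 7]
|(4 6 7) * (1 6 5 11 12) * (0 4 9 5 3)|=21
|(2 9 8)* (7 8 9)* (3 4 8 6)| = 6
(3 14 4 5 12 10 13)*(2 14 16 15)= (2 14 4 5 12 10 13 3 16 15)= [0, 1, 14, 16, 5, 12, 6, 7, 8, 9, 13, 11, 10, 3, 4, 2, 15]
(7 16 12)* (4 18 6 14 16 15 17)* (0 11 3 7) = (0 11 3 7 15 17 4 18 6 14 16 12) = [11, 1, 2, 7, 18, 5, 14, 15, 8, 9, 10, 3, 0, 13, 16, 17, 12, 4, 6]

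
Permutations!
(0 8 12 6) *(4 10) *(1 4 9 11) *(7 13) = (0 8 12 6)(1 4 10 9 11)(7 13) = [8, 4, 2, 3, 10, 5, 0, 13, 12, 11, 9, 1, 6, 7]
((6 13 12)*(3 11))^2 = (6 12 13)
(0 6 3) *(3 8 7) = (0 6 8 7 3) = [6, 1, 2, 0, 4, 5, 8, 3, 7]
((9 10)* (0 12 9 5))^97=((0 12 9 10 5))^97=(0 9 5 12 10)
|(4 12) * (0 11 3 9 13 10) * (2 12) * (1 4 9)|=|(0 11 3 1 4 2 12 9 13 10)|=10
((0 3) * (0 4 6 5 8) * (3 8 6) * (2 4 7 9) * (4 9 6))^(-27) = ((0 8)(2 9)(3 7 6 5 4))^(-27) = (0 8)(2 9)(3 5 7 4 6)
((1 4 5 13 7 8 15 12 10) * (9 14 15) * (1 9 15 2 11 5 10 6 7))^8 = ((1 4 10 9 14 2 11 5 13)(6 7 8 15 12))^8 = (1 13 5 11 2 14 9 10 4)(6 15 7 12 8)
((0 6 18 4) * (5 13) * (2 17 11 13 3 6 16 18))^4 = (18)(2 5 17 3 11 6 13) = ((0 16 18 4)(2 17 11 13 5 3 6))^4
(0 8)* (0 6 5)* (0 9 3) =(0 8 6 5 9 3) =[8, 1, 2, 0, 4, 9, 5, 7, 6, 3]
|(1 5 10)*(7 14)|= 6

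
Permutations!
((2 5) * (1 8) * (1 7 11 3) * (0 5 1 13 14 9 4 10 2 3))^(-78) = ((0 5 3 13 14 9 4 10 2 1 8 7 11))^(-78) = (14)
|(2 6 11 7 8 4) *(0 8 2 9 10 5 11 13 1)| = |(0 8 4 9 10 5 11 7 2 6 13 1)| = 12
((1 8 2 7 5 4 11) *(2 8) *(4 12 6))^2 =(1 7 12 4)(2 5 6 11)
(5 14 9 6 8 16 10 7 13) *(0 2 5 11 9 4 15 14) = (0 2 5)(4 15 14)(6 8 16 10 7 13 11 9) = [2, 1, 5, 3, 15, 0, 8, 13, 16, 6, 7, 9, 12, 11, 4, 14, 10]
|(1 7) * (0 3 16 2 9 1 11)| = 8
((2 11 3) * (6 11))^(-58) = ((2 6 11 3))^(-58) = (2 11)(3 6)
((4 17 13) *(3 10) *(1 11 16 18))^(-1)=((1 11 16 18)(3 10)(4 17 13))^(-1)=(1 18 16 11)(3 10)(4 13 17)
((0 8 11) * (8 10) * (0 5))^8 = ((0 10 8 11 5))^8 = (0 11 10 5 8)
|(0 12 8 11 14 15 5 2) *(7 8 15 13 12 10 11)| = 18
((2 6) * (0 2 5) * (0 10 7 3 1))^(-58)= ((0 2 6 5 10 7 3 1))^(-58)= (0 3 10 6)(1 7 5 2)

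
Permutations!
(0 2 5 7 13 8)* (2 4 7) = (0 4 7 13 8)(2 5) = [4, 1, 5, 3, 7, 2, 6, 13, 0, 9, 10, 11, 12, 8]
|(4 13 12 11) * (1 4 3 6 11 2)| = |(1 4 13 12 2)(3 6 11)| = 15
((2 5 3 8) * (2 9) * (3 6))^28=(2 8 6)(3 5 9)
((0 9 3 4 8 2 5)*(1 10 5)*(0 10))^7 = ((0 9 3 4 8 2 1)(5 10))^7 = (5 10)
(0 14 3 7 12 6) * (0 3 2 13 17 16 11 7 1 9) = (0 14 2 13 17 16 11 7 12 6 3 1 9) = [14, 9, 13, 1, 4, 5, 3, 12, 8, 0, 10, 7, 6, 17, 2, 15, 11, 16]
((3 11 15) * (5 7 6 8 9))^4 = ((3 11 15)(5 7 6 8 9))^4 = (3 11 15)(5 9 8 6 7)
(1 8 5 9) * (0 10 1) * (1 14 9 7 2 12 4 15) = (0 10 14 9)(1 8 5 7 2 12 4 15) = [10, 8, 12, 3, 15, 7, 6, 2, 5, 0, 14, 11, 4, 13, 9, 1]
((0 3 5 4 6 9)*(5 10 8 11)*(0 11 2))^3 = ((0 3 10 8 2)(4 6 9 11 5))^3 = (0 8 3 2 10)(4 11 6 5 9)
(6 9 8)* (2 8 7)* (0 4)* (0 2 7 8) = (0 4 2)(6 9 8) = [4, 1, 0, 3, 2, 5, 9, 7, 6, 8]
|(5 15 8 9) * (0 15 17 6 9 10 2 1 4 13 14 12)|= |(0 15 8 10 2 1 4 13 14 12)(5 17 6 9)|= 20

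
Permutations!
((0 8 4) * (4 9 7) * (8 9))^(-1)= (0 4 7 9)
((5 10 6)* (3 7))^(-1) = ((3 7)(5 10 6))^(-1) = (3 7)(5 6 10)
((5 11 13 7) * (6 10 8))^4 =(13)(6 10 8)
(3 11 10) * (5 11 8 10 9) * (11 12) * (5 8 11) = (3 11 9 8 10)(5 12) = [0, 1, 2, 11, 4, 12, 6, 7, 10, 8, 3, 9, 5]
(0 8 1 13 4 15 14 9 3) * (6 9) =(0 8 1 13 4 15 14 6 9 3) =[8, 13, 2, 0, 15, 5, 9, 7, 1, 3, 10, 11, 12, 4, 6, 14]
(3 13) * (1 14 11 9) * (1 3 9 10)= [0, 14, 2, 13, 4, 5, 6, 7, 8, 3, 1, 10, 12, 9, 11]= (1 14 11 10)(3 13 9)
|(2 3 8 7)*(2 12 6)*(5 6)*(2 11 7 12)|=8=|(2 3 8 12 5 6 11 7)|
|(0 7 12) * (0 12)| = 2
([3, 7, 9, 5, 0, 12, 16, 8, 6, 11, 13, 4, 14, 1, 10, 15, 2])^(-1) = [4, 13, 16, 0, 11, 3, 8, 1, 7, 2, 14, 9, 5, 10, 12, 15, 6]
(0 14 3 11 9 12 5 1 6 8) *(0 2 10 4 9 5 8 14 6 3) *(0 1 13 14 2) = (0 6 2 10 4 9 12 8)(1 3 11 5 13 14) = [6, 3, 10, 11, 9, 13, 2, 7, 0, 12, 4, 5, 8, 14, 1]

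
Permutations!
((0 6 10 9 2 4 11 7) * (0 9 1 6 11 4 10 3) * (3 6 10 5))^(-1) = (0 3 5 2 9 7 11)(1 10)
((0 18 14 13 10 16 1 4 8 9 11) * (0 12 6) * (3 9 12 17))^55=(18)(3 17 11 9)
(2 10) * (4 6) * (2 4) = (2 10 4 6) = [0, 1, 10, 3, 6, 5, 2, 7, 8, 9, 4]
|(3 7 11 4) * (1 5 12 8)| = |(1 5 12 8)(3 7 11 4)| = 4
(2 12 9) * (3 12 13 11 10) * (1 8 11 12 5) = (1 8 11 10 3 5)(2 13 12 9) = [0, 8, 13, 5, 4, 1, 6, 7, 11, 2, 3, 10, 9, 12]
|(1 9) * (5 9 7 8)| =5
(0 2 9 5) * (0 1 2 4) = (0 4)(1 2 9 5) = [4, 2, 9, 3, 0, 1, 6, 7, 8, 5]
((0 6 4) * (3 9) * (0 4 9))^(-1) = (0 3 9 6)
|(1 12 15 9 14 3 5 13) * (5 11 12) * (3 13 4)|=|(1 5 4 3 11 12 15 9 14 13)|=10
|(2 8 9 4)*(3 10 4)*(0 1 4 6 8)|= |(0 1 4 2)(3 10 6 8 9)|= 20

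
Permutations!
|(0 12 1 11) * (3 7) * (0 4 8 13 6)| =|(0 12 1 11 4 8 13 6)(3 7)| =8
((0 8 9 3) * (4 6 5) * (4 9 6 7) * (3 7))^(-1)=(0 3 4 7 9 5 6 8)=((0 8 6 5 9 7 4 3))^(-1)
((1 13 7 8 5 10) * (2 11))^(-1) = (1 10 5 8 7 13)(2 11)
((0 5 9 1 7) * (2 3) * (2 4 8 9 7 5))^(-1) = (0 7 5 1 9 8 4 3 2)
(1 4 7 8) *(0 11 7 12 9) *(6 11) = [6, 4, 2, 3, 12, 5, 11, 8, 1, 0, 10, 7, 9] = (0 6 11 7 8 1 4 12 9)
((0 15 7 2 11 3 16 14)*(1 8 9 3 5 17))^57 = ((0 15 7 2 11 5 17 1 8 9 3 16 14))^57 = (0 5 3 7 1 14 11 9 15 17 16 2 8)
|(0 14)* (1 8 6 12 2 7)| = |(0 14)(1 8 6 12 2 7)| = 6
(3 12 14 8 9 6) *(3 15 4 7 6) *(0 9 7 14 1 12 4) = [9, 12, 2, 4, 14, 5, 15, 6, 7, 3, 10, 11, 1, 13, 8, 0] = (0 9 3 4 14 8 7 6 15)(1 12)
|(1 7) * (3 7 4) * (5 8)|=|(1 4 3 7)(5 8)|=4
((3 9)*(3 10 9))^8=((9 10))^8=(10)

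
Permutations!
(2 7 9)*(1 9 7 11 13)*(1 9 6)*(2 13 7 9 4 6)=(1 2 11 7 9 13 4 6)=[0, 2, 11, 3, 6, 5, 1, 9, 8, 13, 10, 7, 12, 4]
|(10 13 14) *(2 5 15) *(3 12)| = |(2 5 15)(3 12)(10 13 14)| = 6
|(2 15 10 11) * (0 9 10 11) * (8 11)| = |(0 9 10)(2 15 8 11)| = 12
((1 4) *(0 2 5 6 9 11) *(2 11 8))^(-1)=(0 11)(1 4)(2 8 9 6 5)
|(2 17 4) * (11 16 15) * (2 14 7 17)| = 12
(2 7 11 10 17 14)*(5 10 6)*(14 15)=(2 7 11 6 5 10 17 15 14)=[0, 1, 7, 3, 4, 10, 5, 11, 8, 9, 17, 6, 12, 13, 2, 14, 16, 15]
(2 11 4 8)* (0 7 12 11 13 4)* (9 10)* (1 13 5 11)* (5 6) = (0 7 12 1 13 4 8 2 6 5 11)(9 10) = [7, 13, 6, 3, 8, 11, 5, 12, 2, 10, 9, 0, 1, 4]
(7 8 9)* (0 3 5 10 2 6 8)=[3, 1, 6, 5, 4, 10, 8, 0, 9, 7, 2]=(0 3 5 10 2 6 8 9 7)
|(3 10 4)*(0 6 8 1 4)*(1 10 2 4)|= 12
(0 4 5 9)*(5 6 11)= (0 4 6 11 5 9)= [4, 1, 2, 3, 6, 9, 11, 7, 8, 0, 10, 5]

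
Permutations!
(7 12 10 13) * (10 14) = [0, 1, 2, 3, 4, 5, 6, 12, 8, 9, 13, 11, 14, 7, 10] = (7 12 14 10 13)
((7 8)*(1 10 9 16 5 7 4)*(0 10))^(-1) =(0 1 4 8 7 5 16 9 10) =((0 10 9 16 5 7 8 4 1))^(-1)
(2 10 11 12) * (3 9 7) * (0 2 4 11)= [2, 1, 10, 9, 11, 5, 6, 3, 8, 7, 0, 12, 4]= (0 2 10)(3 9 7)(4 11 12)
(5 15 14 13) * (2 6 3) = (2 6 3)(5 15 14 13) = [0, 1, 6, 2, 4, 15, 3, 7, 8, 9, 10, 11, 12, 5, 13, 14]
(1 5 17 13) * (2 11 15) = (1 5 17 13)(2 11 15) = [0, 5, 11, 3, 4, 17, 6, 7, 8, 9, 10, 15, 12, 1, 14, 2, 16, 13]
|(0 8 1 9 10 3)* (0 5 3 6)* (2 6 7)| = |(0 8 1 9 10 7 2 6)(3 5)| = 8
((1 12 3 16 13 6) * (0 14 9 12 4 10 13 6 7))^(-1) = (0 7 13 10 4 1 6 16 3 12 9 14)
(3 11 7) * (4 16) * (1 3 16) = (1 3 11 7 16 4) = [0, 3, 2, 11, 1, 5, 6, 16, 8, 9, 10, 7, 12, 13, 14, 15, 4]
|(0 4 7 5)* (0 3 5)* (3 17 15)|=12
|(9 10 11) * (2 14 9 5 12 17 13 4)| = |(2 14 9 10 11 5 12 17 13 4)| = 10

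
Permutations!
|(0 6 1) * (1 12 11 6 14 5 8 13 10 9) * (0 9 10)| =30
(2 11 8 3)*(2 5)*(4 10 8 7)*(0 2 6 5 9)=(0 2 11 7 4 10 8 3 9)(5 6)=[2, 1, 11, 9, 10, 6, 5, 4, 3, 0, 8, 7]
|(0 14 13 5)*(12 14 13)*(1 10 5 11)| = |(0 13 11 1 10 5)(12 14)| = 6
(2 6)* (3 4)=(2 6)(3 4)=[0, 1, 6, 4, 3, 5, 2]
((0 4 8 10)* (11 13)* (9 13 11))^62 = (13)(0 8)(4 10)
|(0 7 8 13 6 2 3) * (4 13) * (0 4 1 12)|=5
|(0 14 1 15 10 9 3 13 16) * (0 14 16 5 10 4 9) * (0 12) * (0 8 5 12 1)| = 30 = |(0 16 14)(1 15 4 9 3 13 12 8 5 10)|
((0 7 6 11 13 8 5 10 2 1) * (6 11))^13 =(0 8 1 13 2 11 10 7 5)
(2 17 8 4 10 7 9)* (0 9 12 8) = [9, 1, 17, 3, 10, 5, 6, 12, 4, 2, 7, 11, 8, 13, 14, 15, 16, 0] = (0 9 2 17)(4 10 7 12 8)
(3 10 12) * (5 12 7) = [0, 1, 2, 10, 4, 12, 6, 5, 8, 9, 7, 11, 3] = (3 10 7 5 12)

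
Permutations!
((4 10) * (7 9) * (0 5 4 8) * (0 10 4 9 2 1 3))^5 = ((0 5 9 7 2 1 3)(8 10))^5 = (0 1 7 5 3 2 9)(8 10)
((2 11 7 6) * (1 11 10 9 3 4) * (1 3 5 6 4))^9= (1 3 4 7 11)(2 6 5 9 10)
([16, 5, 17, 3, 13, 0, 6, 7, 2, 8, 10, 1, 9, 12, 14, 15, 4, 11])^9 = (0 11 8 13)(1 2 12 16)(4 5 17 9)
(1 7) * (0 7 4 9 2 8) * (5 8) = [7, 4, 5, 3, 9, 8, 6, 1, 0, 2] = (0 7 1 4 9 2 5 8)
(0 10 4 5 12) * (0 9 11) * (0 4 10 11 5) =[11, 1, 2, 3, 0, 12, 6, 7, 8, 5, 10, 4, 9] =(0 11 4)(5 12 9)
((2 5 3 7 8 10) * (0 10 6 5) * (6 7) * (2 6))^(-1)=((0 10 6 5 3 2)(7 8))^(-1)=(0 2 3 5 6 10)(7 8)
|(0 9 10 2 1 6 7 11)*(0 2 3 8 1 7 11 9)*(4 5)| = 18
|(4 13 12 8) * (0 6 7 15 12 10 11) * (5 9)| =|(0 6 7 15 12 8 4 13 10 11)(5 9)| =10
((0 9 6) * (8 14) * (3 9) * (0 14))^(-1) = ((0 3 9 6 14 8))^(-1) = (0 8 14 6 9 3)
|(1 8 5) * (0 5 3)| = 5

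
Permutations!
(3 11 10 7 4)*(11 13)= (3 13 11 10 7 4)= [0, 1, 2, 13, 3, 5, 6, 4, 8, 9, 7, 10, 12, 11]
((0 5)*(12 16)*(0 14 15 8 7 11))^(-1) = ((0 5 14 15 8 7 11)(12 16))^(-1) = (0 11 7 8 15 14 5)(12 16)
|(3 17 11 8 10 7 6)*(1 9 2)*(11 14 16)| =|(1 9 2)(3 17 14 16 11 8 10 7 6)| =9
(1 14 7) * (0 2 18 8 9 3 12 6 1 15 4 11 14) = [2, 0, 18, 12, 11, 5, 1, 15, 9, 3, 10, 14, 6, 13, 7, 4, 16, 17, 8] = (0 2 18 8 9 3 12 6 1)(4 11 14 7 15)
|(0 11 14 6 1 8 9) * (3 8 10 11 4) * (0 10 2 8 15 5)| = |(0 4 3 15 5)(1 2 8 9 10 11 14 6)| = 40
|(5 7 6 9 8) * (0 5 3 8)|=|(0 5 7 6 9)(3 8)|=10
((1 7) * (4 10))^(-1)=((1 7)(4 10))^(-1)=(1 7)(4 10)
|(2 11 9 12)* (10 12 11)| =|(2 10 12)(9 11)| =6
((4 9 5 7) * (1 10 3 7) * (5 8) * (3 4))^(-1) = ((1 10 4 9 8 5)(3 7))^(-1) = (1 5 8 9 4 10)(3 7)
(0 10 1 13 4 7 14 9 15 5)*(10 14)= (0 14 9 15 5)(1 13 4 7 10)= [14, 13, 2, 3, 7, 0, 6, 10, 8, 15, 1, 11, 12, 4, 9, 5]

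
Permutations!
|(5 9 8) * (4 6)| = 6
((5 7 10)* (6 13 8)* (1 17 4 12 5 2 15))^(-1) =(1 15 2 10 7 5 12 4 17)(6 8 13)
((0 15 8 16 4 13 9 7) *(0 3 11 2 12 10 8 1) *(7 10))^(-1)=((0 15 1)(2 12 7 3 11)(4 13 9 10 8 16))^(-1)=(0 1 15)(2 11 3 7 12)(4 16 8 10 9 13)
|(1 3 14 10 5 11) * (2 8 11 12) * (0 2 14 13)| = 28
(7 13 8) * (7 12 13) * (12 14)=[0, 1, 2, 3, 4, 5, 6, 7, 14, 9, 10, 11, 13, 8, 12]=(8 14 12 13)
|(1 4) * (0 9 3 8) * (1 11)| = 12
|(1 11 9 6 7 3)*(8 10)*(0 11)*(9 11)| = |(11)(0 9 6 7 3 1)(8 10)| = 6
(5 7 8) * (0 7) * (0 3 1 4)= (0 7 8 5 3 1 4)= [7, 4, 2, 1, 0, 3, 6, 8, 5]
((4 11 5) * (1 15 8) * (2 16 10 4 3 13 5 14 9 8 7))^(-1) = ((1 15 7 2 16 10 4 11 14 9 8)(3 13 5))^(-1) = (1 8 9 14 11 4 10 16 2 7 15)(3 5 13)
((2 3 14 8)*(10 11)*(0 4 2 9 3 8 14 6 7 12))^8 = ((14)(0 4 2 8 9 3 6 7 12)(10 11))^8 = (14)(0 12 7 6 3 9 8 2 4)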